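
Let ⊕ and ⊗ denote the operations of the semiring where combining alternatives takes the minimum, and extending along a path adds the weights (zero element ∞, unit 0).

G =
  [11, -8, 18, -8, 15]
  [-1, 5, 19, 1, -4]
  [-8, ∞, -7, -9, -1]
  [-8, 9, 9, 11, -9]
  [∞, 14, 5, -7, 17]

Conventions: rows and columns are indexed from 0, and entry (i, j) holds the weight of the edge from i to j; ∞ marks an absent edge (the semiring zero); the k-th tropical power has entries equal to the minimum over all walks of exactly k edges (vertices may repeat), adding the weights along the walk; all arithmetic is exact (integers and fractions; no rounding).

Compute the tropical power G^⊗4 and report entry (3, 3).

G^⊗2:
  [-16, -3, 1, -7, -17]
  [-7, -9, 1, -11, -8]
  [-17, -16, -14, -16, -18]
  [1, -16, -4, -16, 2]
  [-15, 2, -2, -4, -16]
G^⊗3:
  [-15, -24, -12, -24, -16]
  [-19, -15, -6, -15, -20]
  [-24, -25, -21, -25, -25]
  [-24, -11, -11, -15, -25]
  [-12, -23, -11, -23, -13]
G^⊗4:
  [-32, -23, -19, -23, -33]
  [-23, -27, -15, -27, -24]
  [-33, -32, -28, -32, -34]
  [-23, -32, -20, -32, -24]
  [-31, -20, -18, -22, -32]
Key observation: the optimum is the walk 3->0->3->0->3, with weight (-8) + (-8) + (-8) + (-8) = -32.
Optimal value attained by: walk 3->0->3->0->3.
Answer: (G^⊗4)[3][3] = -32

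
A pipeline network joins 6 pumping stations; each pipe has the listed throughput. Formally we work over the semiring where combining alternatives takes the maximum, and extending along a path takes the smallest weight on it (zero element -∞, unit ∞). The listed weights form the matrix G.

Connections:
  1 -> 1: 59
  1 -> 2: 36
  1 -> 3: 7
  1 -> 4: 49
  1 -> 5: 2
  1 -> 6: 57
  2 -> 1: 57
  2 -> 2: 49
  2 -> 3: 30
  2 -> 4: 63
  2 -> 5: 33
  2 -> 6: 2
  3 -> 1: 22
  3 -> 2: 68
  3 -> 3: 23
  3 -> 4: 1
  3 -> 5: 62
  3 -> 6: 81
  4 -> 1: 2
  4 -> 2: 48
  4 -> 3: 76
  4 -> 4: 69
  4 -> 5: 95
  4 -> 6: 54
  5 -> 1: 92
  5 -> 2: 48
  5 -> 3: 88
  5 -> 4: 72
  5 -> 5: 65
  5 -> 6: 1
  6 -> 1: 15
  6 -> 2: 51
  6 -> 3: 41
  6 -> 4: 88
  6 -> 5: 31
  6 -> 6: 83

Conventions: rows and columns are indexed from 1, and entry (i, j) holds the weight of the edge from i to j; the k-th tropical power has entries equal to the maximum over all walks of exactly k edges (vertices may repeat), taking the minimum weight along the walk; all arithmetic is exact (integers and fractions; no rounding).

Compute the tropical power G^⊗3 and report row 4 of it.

G^⊗2:
  [59, 51, 49, 57, 49, 57]
  [57, 49, 63, 63, 63, 57]
  [62, 51, 62, 81, 62, 81]
  [92, 68, 88, 72, 69, 76]
  [65, 68, 72, 69, 72, 81]
  [51, 51, 76, 83, 88, 83]
G^⊗3:
  [59, 51, 57, 57, 57, 57]
  [63, 63, 63, 63, 63, 63]
  [62, 62, 76, 81, 81, 81]
  [69, 68, 72, 76, 72, 81]
  [72, 68, 72, 81, 69, 81]
  [88, 68, 88, 83, 83, 83]
Answer: row 4 of G^⊗3 = [69, 68, 72, 76, 72, 81]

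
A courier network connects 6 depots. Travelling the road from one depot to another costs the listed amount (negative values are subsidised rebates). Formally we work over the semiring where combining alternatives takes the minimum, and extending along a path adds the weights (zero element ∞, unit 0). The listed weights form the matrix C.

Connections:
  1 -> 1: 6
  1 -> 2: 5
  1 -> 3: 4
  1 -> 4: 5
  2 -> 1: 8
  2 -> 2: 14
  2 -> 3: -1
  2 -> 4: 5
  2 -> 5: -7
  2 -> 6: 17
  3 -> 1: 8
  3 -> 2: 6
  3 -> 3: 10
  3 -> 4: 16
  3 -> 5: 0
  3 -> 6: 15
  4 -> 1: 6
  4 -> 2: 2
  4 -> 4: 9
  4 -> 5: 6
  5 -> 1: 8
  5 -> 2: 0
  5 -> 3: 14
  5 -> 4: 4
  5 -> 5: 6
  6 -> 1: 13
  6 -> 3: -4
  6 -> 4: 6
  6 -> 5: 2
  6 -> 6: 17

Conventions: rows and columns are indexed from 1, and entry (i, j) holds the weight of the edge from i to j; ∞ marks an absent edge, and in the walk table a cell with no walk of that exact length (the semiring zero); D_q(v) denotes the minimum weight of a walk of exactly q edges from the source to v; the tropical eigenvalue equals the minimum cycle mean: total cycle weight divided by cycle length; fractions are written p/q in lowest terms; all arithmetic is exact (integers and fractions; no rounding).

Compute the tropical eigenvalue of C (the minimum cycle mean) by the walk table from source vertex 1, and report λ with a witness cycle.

q=0: [0, ∞, ∞, ∞, ∞, ∞]
q=1: [6, 5, 4, 5, ∞, ∞]
q=2: [11, 7, 4, 10, -2, 19]
q=3: [6, -2, 6, 2, 0, 19]
q=4: [6, 0, -3, 3, -9, 15]
q=5: [-1, -9, -1, -5, -7, 12]
q=6: [-1, -7, -10, -4, -16, 8]
Optimal cycle mean attained by: cycle 2->5->2, total (-7) + 0, length 2.
Answer: λ = -7/2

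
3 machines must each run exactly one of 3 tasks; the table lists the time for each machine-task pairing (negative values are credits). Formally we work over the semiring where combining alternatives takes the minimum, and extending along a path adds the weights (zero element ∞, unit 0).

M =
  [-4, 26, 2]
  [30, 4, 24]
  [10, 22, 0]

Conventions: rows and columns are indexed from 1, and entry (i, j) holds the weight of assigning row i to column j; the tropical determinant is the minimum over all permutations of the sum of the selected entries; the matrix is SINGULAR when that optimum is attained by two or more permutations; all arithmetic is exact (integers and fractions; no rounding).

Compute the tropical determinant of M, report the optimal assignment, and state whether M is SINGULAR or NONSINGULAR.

σ = (1, 2, 3): (-4) + 4 + 0 = 0
σ = (1, 3, 2): (-4) + 24 + 22 = 42
σ = (2, 1, 3): 26 + 30 + 0 = 56
σ = (2, 3, 1): 26 + 24 + 10 = 60
σ = (3, 1, 2): 2 + 30 + 22 = 54
σ = (3, 2, 1): 2 + 4 + 10 = 16
Optimal value attained by: σ = (1, 2, 3).
Answer: det⊕(M) = 0; verdict: NONSINGULAR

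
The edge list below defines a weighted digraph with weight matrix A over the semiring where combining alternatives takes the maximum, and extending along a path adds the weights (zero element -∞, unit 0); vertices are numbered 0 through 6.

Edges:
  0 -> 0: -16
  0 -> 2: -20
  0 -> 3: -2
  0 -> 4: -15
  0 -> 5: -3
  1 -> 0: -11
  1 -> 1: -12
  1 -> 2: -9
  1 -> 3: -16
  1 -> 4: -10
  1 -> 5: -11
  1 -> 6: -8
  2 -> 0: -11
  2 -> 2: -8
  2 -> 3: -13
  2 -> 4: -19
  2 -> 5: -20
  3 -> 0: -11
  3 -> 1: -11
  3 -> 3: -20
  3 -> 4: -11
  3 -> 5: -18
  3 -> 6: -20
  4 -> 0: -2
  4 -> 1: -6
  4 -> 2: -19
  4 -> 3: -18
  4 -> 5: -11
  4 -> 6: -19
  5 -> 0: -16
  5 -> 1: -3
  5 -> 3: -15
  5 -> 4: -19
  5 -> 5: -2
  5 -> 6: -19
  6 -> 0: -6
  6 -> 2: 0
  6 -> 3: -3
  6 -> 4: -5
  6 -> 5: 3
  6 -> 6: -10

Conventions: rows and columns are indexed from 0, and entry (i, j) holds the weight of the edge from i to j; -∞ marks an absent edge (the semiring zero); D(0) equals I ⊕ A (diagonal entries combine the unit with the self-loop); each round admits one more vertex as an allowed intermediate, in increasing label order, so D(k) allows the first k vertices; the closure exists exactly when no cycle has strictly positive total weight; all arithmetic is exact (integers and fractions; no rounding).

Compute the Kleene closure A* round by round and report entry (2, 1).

D(0):
  [0, -∞, -20, -2, -15, -3, -∞]
  [-11, 0, -9, -16, -10, -11, -8]
  [-11, -∞, 0, -13, -19, -20, -∞]
  [-11, -11, -∞, 0, -11, -18, -20]
  [-2, -6, -19, -18, 0, -11, -19]
  [-16, -3, -∞, -15, -19, 0, -19]
  [-6, -∞, 0, -3, -5, 3, 0]
D(1):
  [0, -∞, -20, -2, -15, -3, -∞]
  [-11, 0, -9, -13, -10, -11, -8]
  [-11, -∞, 0, -13, -19, -14, -∞]
  [-11, -11, -31, 0, -11, -14, -20]
  [-2, -6, -19, -4, 0, -5, -19]
  [-16, -3, -36, -15, -19, 0, -19]
  [-6, -∞, 0, -3, -5, 3, 0]
D(2):
  [0, -∞, -20, -2, -15, -3, -∞]
  [-11, 0, -9, -13, -10, -11, -8]
  [-11, -∞, 0, -13, -19, -14, -∞]
  [-11, -11, -20, 0, -11, -14, -19]
  [-2, -6, -15, -4, 0, -5, -14]
  [-14, -3, -12, -15, -13, 0, -11]
  [-6, -∞, 0, -3, -5, 3, 0]
D(3):
  [0, -∞, -20, -2, -15, -3, -∞]
  [-11, 0, -9, -13, -10, -11, -8]
  [-11, -∞, 0, -13, -19, -14, -∞]
  [-11, -11, -20, 0, -11, -14, -19]
  [-2, -6, -15, -4, 0, -5, -14]
  [-14, -3, -12, -15, -13, 0, -11]
  [-6, -∞, 0, -3, -5, 3, 0]
D(4):
  [0, -13, -20, -2, -13, -3, -21]
  [-11, 0, -9, -13, -10, -11, -8]
  [-11, -24, 0, -13, -19, -14, -32]
  [-11, -11, -20, 0, -11, -14, -19]
  [-2, -6, -15, -4, 0, -5, -14]
  [-14, -3, -12, -15, -13, 0, -11]
  [-6, -14, 0, -3, -5, 3, 0]
D(5):
  [0, -13, -20, -2, -13, -3, -21]
  [-11, 0, -9, -13, -10, -11, -8]
  [-11, -24, 0, -13, -19, -14, -32]
  [-11, -11, -20, 0, -11, -14, -19]
  [-2, -6, -15, -4, 0, -5, -14]
  [-14, -3, -12, -15, -13, 0, -11]
  [-6, -11, 0, -3, -5, 3, 0]
D(6):
  [0, -6, -15, -2, -13, -3, -14]
  [-11, 0, -9, -13, -10, -11, -8]
  [-11, -17, 0, -13, -19, -14, -25]
  [-11, -11, -20, 0, -11, -14, -19]
  [-2, -6, -15, -4, 0, -5, -14]
  [-14, -3, -12, -15, -13, 0, -11]
  [-6, 0, 0, -3, -5, 3, 0]
D(7):
  [0, -6, -14, -2, -13, -3, -14]
  [-11, 0, -8, -11, -10, -5, -8]
  [-11, -17, 0, -13, -19, -14, -25]
  [-11, -11, -19, 0, -11, -14, -19]
  [-2, -6, -14, -4, 0, -5, -14]
  [-14, -3, -11, -14, -13, 0, -11]
  [-6, 0, 0, -3, -5, 3, 0]
Answer: A*[2][1] = -17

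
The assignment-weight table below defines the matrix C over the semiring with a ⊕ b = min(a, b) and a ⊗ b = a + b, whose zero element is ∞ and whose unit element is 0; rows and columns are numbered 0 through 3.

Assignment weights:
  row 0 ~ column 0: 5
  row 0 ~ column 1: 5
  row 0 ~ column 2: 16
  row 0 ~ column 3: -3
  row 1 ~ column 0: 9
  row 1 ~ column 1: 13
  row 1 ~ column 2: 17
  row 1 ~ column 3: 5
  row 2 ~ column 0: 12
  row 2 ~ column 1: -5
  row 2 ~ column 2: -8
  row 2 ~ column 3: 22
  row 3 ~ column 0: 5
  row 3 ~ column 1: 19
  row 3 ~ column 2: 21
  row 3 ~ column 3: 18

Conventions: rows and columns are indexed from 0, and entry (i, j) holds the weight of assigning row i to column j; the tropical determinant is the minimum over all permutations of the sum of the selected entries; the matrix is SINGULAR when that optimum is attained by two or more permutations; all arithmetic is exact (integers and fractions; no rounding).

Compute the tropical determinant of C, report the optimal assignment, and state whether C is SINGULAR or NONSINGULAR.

σ = (0, 1, 2, 3): 5 + 13 + (-8) + 18 = 28
σ = (0, 1, 3, 2): 5 + 13 + 22 + 21 = 61
σ = (0, 2, 1, 3): 5 + 17 + (-5) + 18 = 35
σ = (0, 2, 3, 1): 5 + 17 + 22 + 19 = 63
σ = (0, 3, 1, 2): 5 + 5 + (-5) + 21 = 26
σ = (0, 3, 2, 1): 5 + 5 + (-8) + 19 = 21
σ = (1, 0, 2, 3): 5 + 9 + (-8) + 18 = 24
σ = (1, 0, 3, 2): 5 + 9 + 22 + 21 = 57
σ = (1, 2, 0, 3): 5 + 17 + 12 + 18 = 52
σ = (1, 2, 3, 0): 5 + 17 + 22 + 5 = 49
σ = (1, 3, 0, 2): 5 + 5 + 12 + 21 = 43
σ = (1, 3, 2, 0): 5 + 5 + (-8) + 5 = 7
σ = (2, 0, 1, 3): 16 + 9 + (-5) + 18 = 38
σ = (2, 0, 3, 1): 16 + 9 + 22 + 19 = 66
σ = (2, 1, 0, 3): 16 + 13 + 12 + 18 = 59
σ = (2, 1, 3, 0): 16 + 13 + 22 + 5 = 56
σ = (2, 3, 0, 1): 16 + 5 + 12 + 19 = 52
σ = (2, 3, 1, 0): 16 + 5 + (-5) + 5 = 21
σ = (3, 0, 1, 2): (-3) + 9 + (-5) + 21 = 22
σ = (3, 0, 2, 1): (-3) + 9 + (-8) + 19 = 17
σ = (3, 1, 0, 2): (-3) + 13 + 12 + 21 = 43
σ = (3, 1, 2, 0): (-3) + 13 + (-8) + 5 = 7
σ = (3, 2, 0, 1): (-3) + 17 + 12 + 19 = 45
σ = (3, 2, 1, 0): (-3) + 17 + (-5) + 5 = 14
Optimal value attained by: σ = (1, 3, 2, 0).
Answer: det⊕(C) = 7; verdict: SINGULAR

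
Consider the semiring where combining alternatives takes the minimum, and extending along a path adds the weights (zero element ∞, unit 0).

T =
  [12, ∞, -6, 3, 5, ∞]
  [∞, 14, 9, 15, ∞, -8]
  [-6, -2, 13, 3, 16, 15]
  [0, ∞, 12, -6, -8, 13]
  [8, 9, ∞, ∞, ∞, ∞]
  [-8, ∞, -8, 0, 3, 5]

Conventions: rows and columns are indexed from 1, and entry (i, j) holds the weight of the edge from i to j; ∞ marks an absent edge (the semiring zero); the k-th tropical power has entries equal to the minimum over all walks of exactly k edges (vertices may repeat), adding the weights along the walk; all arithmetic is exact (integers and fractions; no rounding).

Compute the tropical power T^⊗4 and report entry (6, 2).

T^⊗2:
  [-12, -8, 6, -3, -5, 9]
  [-16, 7, -16, -8, -5, -3]
  [3, 11, -12, -3, -5, -10]
  [-6, 1, -6, -12, -14, 7]
  [20, 23, 2, 11, 13, 1]
  [-14, -10, -14, -6, -8, 7]
T^⊗3:
  [-3, 4, -18, -9, -11, -16]
  [-22, -18, -22, -14, -16, -1]
  [-18, -14, -18, -10, -11, -5]
  [-12, -8, -12, -18, -20, -7]
  [-7, 0, -7, 1, 3, 6]
  [-20, -16, -20, -12, -14, -18]
T^⊗4:
  [-24, -20, -24, -16, -17, -11]
  [-28, -24, -28, -20, -22, -26]
  [-24, -20, -24, -16, -18, -22]
  [-18, -14, -18, -24, -26, -16]
  [-13, -9, -13, -5, -7, -8]
  [-26, -22, -26, -18, -20, -24]
Key observation: the optimum is the walk 6->3->1->3->2, with weight (-8) + (-6) + (-6) + (-2) = -22.
Optimal value attained by: walk 6->3->1->3->2.
Answer: (T^⊗4)[6][2] = -22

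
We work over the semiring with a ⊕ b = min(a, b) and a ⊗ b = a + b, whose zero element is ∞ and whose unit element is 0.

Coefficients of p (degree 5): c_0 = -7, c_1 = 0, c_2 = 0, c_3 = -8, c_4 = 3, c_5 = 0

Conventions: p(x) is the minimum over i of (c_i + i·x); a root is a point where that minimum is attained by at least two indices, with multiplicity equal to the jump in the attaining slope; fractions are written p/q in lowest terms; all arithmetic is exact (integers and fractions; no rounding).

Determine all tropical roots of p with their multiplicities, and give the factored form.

hull edge (i=0, c=-7) to (i=3, c=-8): slope -1/3, span 3
hull edge (i=3, c=-8) to (i=5, c=0): slope 4, span 2
Factored form: p(x) = 0 ⊗ (x ⊕ (-4)) ⊗ (x ⊕ (-4)) ⊗ (x ⊕ 1/3) ⊗ (x ⊕ 1/3) ⊗ (x ⊕ 1/3)
Answer: roots = -4 (mult 2), 1/3 (mult 3)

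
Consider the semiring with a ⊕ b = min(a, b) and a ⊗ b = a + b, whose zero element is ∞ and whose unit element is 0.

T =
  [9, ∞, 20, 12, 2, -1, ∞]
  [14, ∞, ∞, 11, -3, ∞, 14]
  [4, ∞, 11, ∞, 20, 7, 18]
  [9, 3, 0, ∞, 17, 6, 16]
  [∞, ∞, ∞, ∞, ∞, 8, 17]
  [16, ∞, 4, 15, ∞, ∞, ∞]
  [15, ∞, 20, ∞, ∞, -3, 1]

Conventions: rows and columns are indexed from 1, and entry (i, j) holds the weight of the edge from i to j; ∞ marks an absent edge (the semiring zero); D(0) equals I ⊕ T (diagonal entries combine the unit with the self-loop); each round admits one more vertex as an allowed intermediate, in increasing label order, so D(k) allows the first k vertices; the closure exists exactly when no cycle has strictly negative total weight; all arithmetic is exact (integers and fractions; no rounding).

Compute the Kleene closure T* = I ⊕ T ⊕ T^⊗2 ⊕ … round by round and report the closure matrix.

D(0):
  [0, ∞, 20, 12, 2, -1, ∞]
  [14, 0, ∞, 11, -3, ∞, 14]
  [4, ∞, 0, ∞, 20, 7, 18]
  [9, 3, 0, 0, 17, 6, 16]
  [∞, ∞, ∞, ∞, 0, 8, 17]
  [16, ∞, 4, 15, ∞, 0, ∞]
  [15, ∞, 20, ∞, ∞, -3, 0]
D(1):
  [0, ∞, 20, 12, 2, -1, ∞]
  [14, 0, 34, 11, -3, 13, 14]
  [4, ∞, 0, 16, 6, 3, 18]
  [9, 3, 0, 0, 11, 6, 16]
  [∞, ∞, ∞, ∞, 0, 8, 17]
  [16, ∞, 4, 15, 18, 0, ∞]
  [15, ∞, 20, 27, 17, -3, 0]
D(2):
  [0, ∞, 20, 12, 2, -1, ∞]
  [14, 0, 34, 11, -3, 13, 14]
  [4, ∞, 0, 16, 6, 3, 18]
  [9, 3, 0, 0, 0, 6, 16]
  [∞, ∞, ∞, ∞, 0, 8, 17]
  [16, ∞, 4, 15, 18, 0, ∞]
  [15, ∞, 20, 27, 17, -3, 0]
D(3):
  [0, ∞, 20, 12, 2, -1, 38]
  [14, 0, 34, 11, -3, 13, 14]
  [4, ∞, 0, 16, 6, 3, 18]
  [4, 3, 0, 0, 0, 3, 16]
  [∞, ∞, ∞, ∞, 0, 8, 17]
  [8, ∞, 4, 15, 10, 0, 22]
  [15, ∞, 20, 27, 17, -3, 0]
D(4):
  [0, 15, 12, 12, 2, -1, 28]
  [14, 0, 11, 11, -3, 13, 14]
  [4, 19, 0, 16, 6, 3, 18]
  [4, 3, 0, 0, 0, 3, 16]
  [∞, ∞, ∞, ∞, 0, 8, 17]
  [8, 18, 4, 15, 10, 0, 22]
  [15, 30, 20, 27, 17, -3, 0]
D(5):
  [0, 15, 12, 12, 2, -1, 19]
  [14, 0, 11, 11, -3, 5, 14]
  [4, 19, 0, 16, 6, 3, 18]
  [4, 3, 0, 0, 0, 3, 16]
  [∞, ∞, ∞, ∞, 0, 8, 17]
  [8, 18, 4, 15, 10, 0, 22]
  [15, 30, 20, 27, 17, -3, 0]
D(6):
  [0, 15, 3, 12, 2, -1, 19]
  [13, 0, 9, 11, -3, 5, 14]
  [4, 19, 0, 16, 6, 3, 18]
  [4, 3, 0, 0, 0, 3, 16]
  [16, 26, 12, 23, 0, 8, 17]
  [8, 18, 4, 15, 10, 0, 22]
  [5, 15, 1, 12, 7, -3, 0]
D(7):
  [0, 15, 3, 12, 2, -1, 19]
  [13, 0, 9, 11, -3, 5, 14]
  [4, 19, 0, 16, 6, 3, 18]
  [4, 3, 0, 0, 0, 3, 16]
  [16, 26, 12, 23, 0, 8, 17]
  [8, 18, 4, 15, 10, 0, 22]
  [5, 15, 1, 12, 7, -3, 0]
Answer: T* = [[0, 15, 3, 12, 2, -1, 19], [13, 0, 9, 11, -3, 5, 14], [4, 19, 0, 16, 6, 3, 18], [4, 3, 0, 0, 0, 3, 16], [16, 26, 12, 23, 0, 8, 17], [8, 18, 4, 15, 10, 0, 22], [5, 15, 1, 12, 7, -3, 0]]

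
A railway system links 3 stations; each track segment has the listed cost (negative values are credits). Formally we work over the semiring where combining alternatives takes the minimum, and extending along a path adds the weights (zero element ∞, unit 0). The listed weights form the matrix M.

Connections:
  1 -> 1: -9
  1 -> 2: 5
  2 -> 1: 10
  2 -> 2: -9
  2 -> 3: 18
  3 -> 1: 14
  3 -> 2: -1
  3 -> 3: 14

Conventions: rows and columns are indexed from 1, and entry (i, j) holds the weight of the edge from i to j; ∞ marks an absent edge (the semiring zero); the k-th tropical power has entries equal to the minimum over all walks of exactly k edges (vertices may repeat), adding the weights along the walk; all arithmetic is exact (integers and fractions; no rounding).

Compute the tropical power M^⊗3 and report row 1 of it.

M^⊗2:
  [-18, -4, 23]
  [1, -18, 9]
  [5, -10, 17]
M^⊗3:
  [-27, -13, 14]
  [-8, -27, 0]
  [-4, -19, 8]
Answer: row 1 of M^⊗3 = [-27, -13, 14]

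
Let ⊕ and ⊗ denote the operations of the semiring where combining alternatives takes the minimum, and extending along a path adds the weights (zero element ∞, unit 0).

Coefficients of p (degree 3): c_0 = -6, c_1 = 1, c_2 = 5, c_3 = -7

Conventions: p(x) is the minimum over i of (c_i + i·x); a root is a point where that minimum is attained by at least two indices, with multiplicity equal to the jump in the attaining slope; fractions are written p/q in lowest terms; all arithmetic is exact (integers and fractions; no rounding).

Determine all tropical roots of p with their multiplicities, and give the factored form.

hull edge (i=0, c=-6) to (i=3, c=-7): slope -1/3, span 3
Factored form: p(x) = -7 ⊗ (x ⊕ 1/3) ⊗ (x ⊕ 1/3) ⊗ (x ⊕ 1/3)
Answer: roots = 1/3 (mult 3)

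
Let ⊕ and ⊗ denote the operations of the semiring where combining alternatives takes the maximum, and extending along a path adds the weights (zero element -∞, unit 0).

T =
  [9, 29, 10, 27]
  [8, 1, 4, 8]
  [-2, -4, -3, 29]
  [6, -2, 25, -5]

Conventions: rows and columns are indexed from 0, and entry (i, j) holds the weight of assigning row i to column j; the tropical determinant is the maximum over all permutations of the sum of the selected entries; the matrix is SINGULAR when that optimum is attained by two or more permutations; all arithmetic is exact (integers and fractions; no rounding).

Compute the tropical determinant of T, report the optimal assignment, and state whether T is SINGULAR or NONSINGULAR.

σ = (0, 1, 2, 3): 9 + 1 + (-3) + (-5) = 2
σ = (0, 1, 3, 2): 9 + 1 + 29 + 25 = 64
σ = (0, 2, 1, 3): 9 + 4 + (-4) + (-5) = 4
σ = (0, 2, 3, 1): 9 + 4 + 29 + (-2) = 40
σ = (0, 3, 1, 2): 9 + 8 + (-4) + 25 = 38
σ = (0, 3, 2, 1): 9 + 8 + (-3) + (-2) = 12
σ = (1, 0, 2, 3): 29 + 8 + (-3) + (-5) = 29
σ = (1, 0, 3, 2): 29 + 8 + 29 + 25 = 91
σ = (1, 2, 0, 3): 29 + 4 + (-2) + (-5) = 26
σ = (1, 2, 3, 0): 29 + 4 + 29 + 6 = 68
σ = (1, 3, 0, 2): 29 + 8 + (-2) + 25 = 60
σ = (1, 3, 2, 0): 29 + 8 + (-3) + 6 = 40
σ = (2, 0, 1, 3): 10 + 8 + (-4) + (-5) = 9
σ = (2, 0, 3, 1): 10 + 8 + 29 + (-2) = 45
σ = (2, 1, 0, 3): 10 + 1 + (-2) + (-5) = 4
σ = (2, 1, 3, 0): 10 + 1 + 29 + 6 = 46
σ = (2, 3, 0, 1): 10 + 8 + (-2) + (-2) = 14
σ = (2, 3, 1, 0): 10 + 8 + (-4) + 6 = 20
σ = (3, 0, 1, 2): 27 + 8 + (-4) + 25 = 56
σ = (3, 0, 2, 1): 27 + 8 + (-3) + (-2) = 30
σ = (3, 1, 0, 2): 27 + 1 + (-2) + 25 = 51
σ = (3, 1, 2, 0): 27 + 1 + (-3) + 6 = 31
σ = (3, 2, 0, 1): 27 + 4 + (-2) + (-2) = 27
σ = (3, 2, 1, 0): 27 + 4 + (-4) + 6 = 33
Optimal value attained by: σ = (1, 0, 3, 2).
Answer: det⊕(T) = 91; verdict: NONSINGULAR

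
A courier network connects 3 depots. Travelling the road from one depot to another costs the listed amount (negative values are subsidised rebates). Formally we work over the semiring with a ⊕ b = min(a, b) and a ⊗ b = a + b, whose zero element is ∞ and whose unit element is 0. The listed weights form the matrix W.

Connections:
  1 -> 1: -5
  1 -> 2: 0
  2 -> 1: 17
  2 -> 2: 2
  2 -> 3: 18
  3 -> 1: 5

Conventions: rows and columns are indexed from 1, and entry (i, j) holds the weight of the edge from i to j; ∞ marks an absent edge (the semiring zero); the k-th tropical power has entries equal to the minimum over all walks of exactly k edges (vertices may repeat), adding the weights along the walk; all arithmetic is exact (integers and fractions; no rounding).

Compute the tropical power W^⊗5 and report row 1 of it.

W^⊗2:
  [-10, -5, 18]
  [12, 4, 20]
  [0, 5, ∞]
W^⊗3:
  [-15, -10, 13]
  [7, 6, 22]
  [-5, 0, 23]
W^⊗4:
  [-20, -15, 8]
  [2, 7, 24]
  [-10, -5, 18]
W^⊗5:
  [-25, -20, 3]
  [-3, 2, 25]
  [-15, -10, 13]
Answer: row 1 of W^⊗5 = [-25, -20, 3]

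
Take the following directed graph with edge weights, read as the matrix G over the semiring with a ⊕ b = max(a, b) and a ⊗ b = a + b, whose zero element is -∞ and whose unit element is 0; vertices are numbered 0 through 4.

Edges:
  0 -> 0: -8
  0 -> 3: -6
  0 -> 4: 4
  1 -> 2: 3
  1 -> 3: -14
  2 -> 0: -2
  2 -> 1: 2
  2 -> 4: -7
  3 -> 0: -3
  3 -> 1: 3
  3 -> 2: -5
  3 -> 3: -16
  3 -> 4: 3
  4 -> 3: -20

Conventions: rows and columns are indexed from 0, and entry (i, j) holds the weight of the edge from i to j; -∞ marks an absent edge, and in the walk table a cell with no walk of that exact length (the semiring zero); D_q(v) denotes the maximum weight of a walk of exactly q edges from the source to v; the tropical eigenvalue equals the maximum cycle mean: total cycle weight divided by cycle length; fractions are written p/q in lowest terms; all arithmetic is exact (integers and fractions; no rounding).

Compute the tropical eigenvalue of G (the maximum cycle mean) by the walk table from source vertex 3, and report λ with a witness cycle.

q=0: [-∞, -∞, -∞, 0, -∞]
q=1: [-3, 3, -5, -16, 3]
q=2: [-7, -3, 6, -9, 1]
q=3: [4, 8, 0, -13, -1]
q=4: [-2, 2, 11, -2, 8]
q=5: [9, 13, 5, -8, 4]
Optimal cycle mean attained by: cycle 1->2->1, total 3 + 2, length 2.
Answer: λ = 5/2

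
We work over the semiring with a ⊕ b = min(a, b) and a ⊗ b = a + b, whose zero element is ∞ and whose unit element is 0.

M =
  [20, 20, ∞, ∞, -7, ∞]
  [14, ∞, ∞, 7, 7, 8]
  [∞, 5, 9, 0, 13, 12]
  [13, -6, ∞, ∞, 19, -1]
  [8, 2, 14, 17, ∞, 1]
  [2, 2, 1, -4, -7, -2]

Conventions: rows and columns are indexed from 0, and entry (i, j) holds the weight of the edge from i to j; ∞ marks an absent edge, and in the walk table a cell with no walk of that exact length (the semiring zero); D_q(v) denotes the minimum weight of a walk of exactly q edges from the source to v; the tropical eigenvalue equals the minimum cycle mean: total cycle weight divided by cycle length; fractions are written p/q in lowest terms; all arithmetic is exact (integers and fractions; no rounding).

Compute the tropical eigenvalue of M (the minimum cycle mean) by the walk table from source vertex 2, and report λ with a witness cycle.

q=0: [∞, ∞, 0, ∞, ∞, ∞]
q=1: [∞, 5, 9, 0, 13, 12]
q=2: [13, -6, 13, 8, 5, -1]
q=3: [1, 1, 0, -5, -8, -3]
q=4: [-1, -11, -2, -7, -10, -7]
q=5: [-5, -13, -6, -11, -14, -9]
q=6: [-7, -17, -8, -13, -16, -13]
Optimal cycle mean attained by: cycle 4->5->4, total 1 + (-7), length 2.
Answer: λ = -3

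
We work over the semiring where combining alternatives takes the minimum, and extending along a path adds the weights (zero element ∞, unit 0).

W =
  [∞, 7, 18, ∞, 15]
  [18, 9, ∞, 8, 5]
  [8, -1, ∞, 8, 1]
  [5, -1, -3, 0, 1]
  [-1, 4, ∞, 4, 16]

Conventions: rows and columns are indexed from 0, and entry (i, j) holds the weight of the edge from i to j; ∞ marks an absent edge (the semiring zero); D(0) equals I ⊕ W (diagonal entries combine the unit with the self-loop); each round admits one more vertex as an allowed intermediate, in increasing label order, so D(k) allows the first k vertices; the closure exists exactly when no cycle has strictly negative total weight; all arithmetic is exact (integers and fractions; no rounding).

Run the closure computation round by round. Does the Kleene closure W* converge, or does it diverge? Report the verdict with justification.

D(0):
  [0, 7, 18, ∞, 15]
  [18, 0, ∞, 8, 5]
  [8, -1, 0, 8, 1]
  [5, -1, -3, 0, 1]
  [-1, 4, ∞, 4, 0]
D(1):
  [0, 7, 18, ∞, 15]
  [18, 0, 36, 8, 5]
  [8, -1, 0, 8, 1]
  [5, -1, -3, 0, 1]
  [-1, 4, 17, 4, 0]
D(2):
  [0, 7, 18, 15, 12]
  [18, 0, 36, 8, 5]
  [8, -1, 0, 7, 1]
  [5, -1, -3, 0, 1]
  [-1, 4, 17, 4, 0]
D(3):
  [0, 7, 18, 15, 12]
  [18, 0, 36, 8, 5]
  [8, -1, 0, 7, 1]
  [5, -4, -3, 0, -2]
  [-1, 4, 17, 4, 0]
D(4):
  [0, 7, 12, 15, 12]
  [13, 0, 5, 8, 5]
  [8, -1, 0, 7, 1]
  [5, -4, -3, 0, -2]
  [-1, 0, 1, 4, 0]
D(5):
  [0, 7, 12, 15, 12]
  [4, 0, 5, 8, 5]
  [0, -1, 0, 5, 1]
  [-3, -4, -3, 0, -2]
  [-1, 0, 1, 4, 0]
Key observation: every diagonal entry stays at the unit through all rounds, so no improving cycle exists.
Answer: CONVERGES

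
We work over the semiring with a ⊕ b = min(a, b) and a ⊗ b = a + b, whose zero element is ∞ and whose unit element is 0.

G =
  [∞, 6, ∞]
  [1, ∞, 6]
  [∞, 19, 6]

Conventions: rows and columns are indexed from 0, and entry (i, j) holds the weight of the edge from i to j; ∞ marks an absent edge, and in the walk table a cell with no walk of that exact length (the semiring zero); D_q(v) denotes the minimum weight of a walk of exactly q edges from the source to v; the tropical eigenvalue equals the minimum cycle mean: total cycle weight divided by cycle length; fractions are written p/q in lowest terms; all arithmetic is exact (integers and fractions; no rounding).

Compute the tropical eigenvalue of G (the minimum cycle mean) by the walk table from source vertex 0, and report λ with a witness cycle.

q=0: [0, ∞, ∞]
q=1: [∞, 6, ∞]
q=2: [7, ∞, 12]
q=3: [∞, 13, 18]
Optimal cycle mean attained by: cycle 0->1->0, total 6 + 1, length 2.
Answer: λ = 7/2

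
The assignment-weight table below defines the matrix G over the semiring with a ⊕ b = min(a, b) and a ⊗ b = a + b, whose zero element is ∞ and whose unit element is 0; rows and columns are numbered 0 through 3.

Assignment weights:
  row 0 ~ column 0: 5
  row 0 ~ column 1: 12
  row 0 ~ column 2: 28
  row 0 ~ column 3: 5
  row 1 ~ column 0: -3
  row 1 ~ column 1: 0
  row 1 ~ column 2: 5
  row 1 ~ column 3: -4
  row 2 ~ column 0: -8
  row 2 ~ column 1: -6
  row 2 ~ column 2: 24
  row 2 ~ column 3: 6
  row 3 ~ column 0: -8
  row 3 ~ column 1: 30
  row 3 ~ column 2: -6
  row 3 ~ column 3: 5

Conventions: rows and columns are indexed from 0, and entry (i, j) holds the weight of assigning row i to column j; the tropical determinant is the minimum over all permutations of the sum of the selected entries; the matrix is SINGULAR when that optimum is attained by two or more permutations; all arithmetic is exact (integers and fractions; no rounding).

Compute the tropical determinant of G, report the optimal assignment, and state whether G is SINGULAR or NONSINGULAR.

σ = (0, 1, 2, 3): 5 + 0 + 24 + 5 = 34
σ = (0, 1, 3, 2): 5 + 0 + 6 + (-6) = 5
σ = (0, 2, 1, 3): 5 + 5 + (-6) + 5 = 9
σ = (0, 2, 3, 1): 5 + 5 + 6 + 30 = 46
σ = (0, 3, 1, 2): 5 + (-4) + (-6) + (-6) = -11
σ = (0, 3, 2, 1): 5 + (-4) + 24 + 30 = 55
σ = (1, 0, 2, 3): 12 + (-3) + 24 + 5 = 38
σ = (1, 0, 3, 2): 12 + (-3) + 6 + (-6) = 9
σ = (1, 2, 0, 3): 12 + 5 + (-8) + 5 = 14
σ = (1, 2, 3, 0): 12 + 5 + 6 + (-8) = 15
σ = (1, 3, 0, 2): 12 + (-4) + (-8) + (-6) = -6
σ = (1, 3, 2, 0): 12 + (-4) + 24 + (-8) = 24
σ = (2, 0, 1, 3): 28 + (-3) + (-6) + 5 = 24
σ = (2, 0, 3, 1): 28 + (-3) + 6 + 30 = 61
σ = (2, 1, 0, 3): 28 + 0 + (-8) + 5 = 25
σ = (2, 1, 3, 0): 28 + 0 + 6 + (-8) = 26
σ = (2, 3, 0, 1): 28 + (-4) + (-8) + 30 = 46
σ = (2, 3, 1, 0): 28 + (-4) + (-6) + (-8) = 10
σ = (3, 0, 1, 2): 5 + (-3) + (-6) + (-6) = -10
σ = (3, 0, 2, 1): 5 + (-3) + 24 + 30 = 56
σ = (3, 1, 0, 2): 5 + 0 + (-8) + (-6) = -9
σ = (3, 1, 2, 0): 5 + 0 + 24 + (-8) = 21
σ = (3, 2, 0, 1): 5 + 5 + (-8) + 30 = 32
σ = (3, 2, 1, 0): 5 + 5 + (-6) + (-8) = -4
Optimal value attained by: σ = (0, 3, 1, 2).
Answer: det⊕(G) = -11; verdict: NONSINGULAR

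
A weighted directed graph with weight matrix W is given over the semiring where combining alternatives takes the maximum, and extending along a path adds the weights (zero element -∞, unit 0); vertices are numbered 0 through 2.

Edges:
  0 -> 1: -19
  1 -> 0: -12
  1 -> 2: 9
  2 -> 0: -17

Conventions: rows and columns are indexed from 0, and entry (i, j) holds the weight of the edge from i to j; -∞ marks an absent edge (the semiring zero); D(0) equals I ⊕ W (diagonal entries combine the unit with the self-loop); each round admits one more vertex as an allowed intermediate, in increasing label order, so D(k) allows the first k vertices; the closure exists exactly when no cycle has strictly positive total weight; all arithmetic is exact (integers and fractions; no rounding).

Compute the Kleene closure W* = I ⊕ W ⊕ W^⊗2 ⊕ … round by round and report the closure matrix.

D(0):
  [0, -19, -∞]
  [-12, 0, 9]
  [-17, -∞, 0]
D(1):
  [0, -19, -∞]
  [-12, 0, 9]
  [-17, -36, 0]
D(2):
  [0, -19, -10]
  [-12, 0, 9]
  [-17, -36, 0]
D(3):
  [0, -19, -10]
  [-8, 0, 9]
  [-17, -36, 0]
Answer: W* = [[0, -19, -10], [-8, 0, 9], [-17, -36, 0]]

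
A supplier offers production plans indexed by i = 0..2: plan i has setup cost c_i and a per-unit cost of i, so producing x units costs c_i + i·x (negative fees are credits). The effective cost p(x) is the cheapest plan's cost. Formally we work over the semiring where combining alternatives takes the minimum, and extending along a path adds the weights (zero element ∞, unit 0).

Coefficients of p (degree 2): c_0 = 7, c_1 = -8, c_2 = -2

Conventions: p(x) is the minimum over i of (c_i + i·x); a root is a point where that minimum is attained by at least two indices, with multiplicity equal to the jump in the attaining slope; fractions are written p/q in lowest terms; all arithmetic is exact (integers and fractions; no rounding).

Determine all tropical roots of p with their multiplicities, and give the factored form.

hull edge (i=0, c=7) to (i=1, c=-8): slope -15, span 1
hull edge (i=1, c=-8) to (i=2, c=-2): slope 6, span 1
Factored form: p(x) = -2 ⊗ (x ⊕ (-6)) ⊗ (x ⊕ 15)
Answer: roots = -6 (mult 1), 15 (mult 1)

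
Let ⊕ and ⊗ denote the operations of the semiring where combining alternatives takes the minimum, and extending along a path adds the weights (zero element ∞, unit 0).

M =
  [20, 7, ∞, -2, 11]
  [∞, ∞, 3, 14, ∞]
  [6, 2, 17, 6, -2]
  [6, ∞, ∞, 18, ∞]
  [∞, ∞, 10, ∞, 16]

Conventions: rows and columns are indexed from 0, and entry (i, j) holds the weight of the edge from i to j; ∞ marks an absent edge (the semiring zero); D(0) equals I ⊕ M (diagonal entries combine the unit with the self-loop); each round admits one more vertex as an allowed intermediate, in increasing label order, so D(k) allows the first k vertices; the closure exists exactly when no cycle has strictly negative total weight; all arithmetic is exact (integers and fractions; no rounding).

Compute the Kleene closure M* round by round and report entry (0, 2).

D(0):
  [0, 7, ∞, -2, 11]
  [∞, 0, 3, 14, ∞]
  [6, 2, 0, 6, -2]
  [6, ∞, ∞, 0, ∞]
  [∞, ∞, 10, ∞, 0]
D(1):
  [0, 7, ∞, -2, 11]
  [∞, 0, 3, 14, ∞]
  [6, 2, 0, 4, -2]
  [6, 13, ∞, 0, 17]
  [∞, ∞, 10, ∞, 0]
D(2):
  [0, 7, 10, -2, 11]
  [∞, 0, 3, 14, ∞]
  [6, 2, 0, 4, -2]
  [6, 13, 16, 0, 17]
  [∞, ∞, 10, ∞, 0]
D(3):
  [0, 7, 10, -2, 8]
  [9, 0, 3, 7, 1]
  [6, 2, 0, 4, -2]
  [6, 13, 16, 0, 14]
  [16, 12, 10, 14, 0]
D(4):
  [0, 7, 10, -2, 8]
  [9, 0, 3, 7, 1]
  [6, 2, 0, 4, -2]
  [6, 13, 16, 0, 14]
  [16, 12, 10, 14, 0]
D(5):
  [0, 7, 10, -2, 8]
  [9, 0, 3, 7, 1]
  [6, 2, 0, 4, -2]
  [6, 13, 16, 0, 14]
  [16, 12, 10, 14, 0]
Answer: M*[0][2] = 10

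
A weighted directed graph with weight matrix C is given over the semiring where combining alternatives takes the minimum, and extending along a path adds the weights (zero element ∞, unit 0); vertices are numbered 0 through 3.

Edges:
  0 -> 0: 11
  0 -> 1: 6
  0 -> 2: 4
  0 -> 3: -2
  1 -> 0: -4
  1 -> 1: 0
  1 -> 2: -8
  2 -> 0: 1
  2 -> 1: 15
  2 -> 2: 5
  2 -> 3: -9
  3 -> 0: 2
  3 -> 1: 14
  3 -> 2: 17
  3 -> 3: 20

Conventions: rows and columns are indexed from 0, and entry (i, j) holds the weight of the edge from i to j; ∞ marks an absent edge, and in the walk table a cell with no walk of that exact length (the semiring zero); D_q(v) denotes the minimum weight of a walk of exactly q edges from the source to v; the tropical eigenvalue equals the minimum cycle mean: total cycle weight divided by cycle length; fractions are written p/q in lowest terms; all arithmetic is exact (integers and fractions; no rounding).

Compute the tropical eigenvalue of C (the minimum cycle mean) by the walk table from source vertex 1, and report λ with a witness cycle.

q=0: [∞, 0, ∞, ∞]
q=1: [-4, 0, -8, ∞]
q=2: [-7, 0, -8, -17]
q=3: [-15, -3, -8, -17]
q=4: [-15, -9, -11, -17]
Optimal cycle mean attained by: cycle 0->1->2->3->0, total 6 + (-8) + (-9) + 2, length 4.
Answer: λ = -9/4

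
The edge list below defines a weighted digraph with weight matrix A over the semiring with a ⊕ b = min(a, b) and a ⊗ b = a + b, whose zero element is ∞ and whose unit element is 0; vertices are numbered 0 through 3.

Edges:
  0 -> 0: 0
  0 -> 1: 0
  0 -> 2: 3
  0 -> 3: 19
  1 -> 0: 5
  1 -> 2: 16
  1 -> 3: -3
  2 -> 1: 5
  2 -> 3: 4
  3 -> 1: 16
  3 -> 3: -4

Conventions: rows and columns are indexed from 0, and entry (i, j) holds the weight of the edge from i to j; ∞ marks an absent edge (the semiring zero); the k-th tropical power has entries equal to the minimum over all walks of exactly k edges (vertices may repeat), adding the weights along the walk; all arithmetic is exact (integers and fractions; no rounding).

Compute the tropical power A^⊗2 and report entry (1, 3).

A^⊗2:
  [0, 0, 3, -3]
  [5, 5, 8, -7]
  [10, 20, 21, 0]
  [21, 12, 32, -8]
Key observation: the optimum is the walk 1->3->3, with weight (-3) + (-4) = -7.
Optimal value attained by: walk 1->3->3.
Answer: (A^⊗2)[1][3] = -7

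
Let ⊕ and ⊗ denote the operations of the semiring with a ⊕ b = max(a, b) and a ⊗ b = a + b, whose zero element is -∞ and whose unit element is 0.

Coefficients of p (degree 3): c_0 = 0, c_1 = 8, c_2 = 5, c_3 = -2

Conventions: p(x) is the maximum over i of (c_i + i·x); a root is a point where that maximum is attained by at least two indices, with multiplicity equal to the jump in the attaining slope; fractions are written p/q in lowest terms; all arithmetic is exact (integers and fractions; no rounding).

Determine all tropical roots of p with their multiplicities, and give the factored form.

hull edge (i=0, c=0) to (i=1, c=8): slope 8, span 1
hull edge (i=1, c=8) to (i=2, c=5): slope -3, span 1
hull edge (i=2, c=5) to (i=3, c=-2): slope -7, span 1
Factored form: p(x) = -2 ⊗ (x ⊕ (-8)) ⊗ (x ⊕ 3) ⊗ (x ⊕ 7)
Answer: roots = -8 (mult 1), 3 (mult 1), 7 (mult 1)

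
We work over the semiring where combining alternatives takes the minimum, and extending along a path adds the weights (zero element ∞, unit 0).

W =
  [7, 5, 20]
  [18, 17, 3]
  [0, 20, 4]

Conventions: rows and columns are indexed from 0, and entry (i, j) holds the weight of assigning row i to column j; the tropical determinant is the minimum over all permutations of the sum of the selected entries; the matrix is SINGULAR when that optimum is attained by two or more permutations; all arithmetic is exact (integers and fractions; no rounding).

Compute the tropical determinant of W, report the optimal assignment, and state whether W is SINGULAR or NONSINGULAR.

σ = (0, 1, 2): 7 + 17 + 4 = 28
σ = (0, 2, 1): 7 + 3 + 20 = 30
σ = (1, 0, 2): 5 + 18 + 4 = 27
σ = (1, 2, 0): 5 + 3 + 0 = 8
σ = (2, 0, 1): 20 + 18 + 20 = 58
σ = (2, 1, 0): 20 + 17 + 0 = 37
Optimal value attained by: σ = (1, 2, 0).
Answer: det⊕(W) = 8; verdict: NONSINGULAR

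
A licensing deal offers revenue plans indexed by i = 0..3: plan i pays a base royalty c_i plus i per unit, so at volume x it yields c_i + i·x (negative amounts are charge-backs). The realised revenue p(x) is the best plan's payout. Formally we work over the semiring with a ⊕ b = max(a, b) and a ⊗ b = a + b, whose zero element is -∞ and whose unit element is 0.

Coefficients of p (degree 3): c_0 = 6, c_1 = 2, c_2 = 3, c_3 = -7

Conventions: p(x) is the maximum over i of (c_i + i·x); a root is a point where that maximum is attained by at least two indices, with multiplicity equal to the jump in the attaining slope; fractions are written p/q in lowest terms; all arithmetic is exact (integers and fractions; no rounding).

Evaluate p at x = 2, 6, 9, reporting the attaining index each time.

p(2) = max(6+0·2=6, 2+1·2=4, 3+2·2=7, -7+3·2=-1) = 7 (attained by i=2)
p(6) = max(6+0·6=6, 2+1·6=8, 3+2·6=15, -7+3·6=11) = 15 (attained by i=2)
p(9) = max(6+0·9=6, 2+1·9=11, 3+2·9=21, -7+3·9=20) = 21 (attained by i=2)
Answer: p(2) = 7; p(6) = 15; p(9) = 21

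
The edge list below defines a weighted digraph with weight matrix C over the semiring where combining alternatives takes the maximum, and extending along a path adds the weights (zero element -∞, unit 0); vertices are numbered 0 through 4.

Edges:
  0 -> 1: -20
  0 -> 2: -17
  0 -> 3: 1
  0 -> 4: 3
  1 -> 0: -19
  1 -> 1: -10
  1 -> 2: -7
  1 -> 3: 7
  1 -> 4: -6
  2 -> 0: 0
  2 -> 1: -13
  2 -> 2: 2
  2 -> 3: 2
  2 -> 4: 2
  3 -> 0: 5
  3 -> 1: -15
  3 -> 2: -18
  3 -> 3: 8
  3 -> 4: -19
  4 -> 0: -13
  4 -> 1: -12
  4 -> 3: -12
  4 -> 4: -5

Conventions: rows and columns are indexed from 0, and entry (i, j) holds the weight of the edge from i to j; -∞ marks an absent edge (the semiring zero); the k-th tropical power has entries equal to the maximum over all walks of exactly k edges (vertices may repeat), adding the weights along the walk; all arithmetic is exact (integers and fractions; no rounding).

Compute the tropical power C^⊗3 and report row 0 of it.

C^⊗2:
  [6, -9, -15, 9, -2]
  [12, -8, -5, 15, -5]
  [7, -10, 4, 10, 4]
  [13, -7, -10, 16, 8]
  [-7, -17, -19, -4, -10]
C^⊗3:
  [14, -6, -9, 17, 9]
  [20, 0, -3, 23, 15]
  [15, -5, 6, 18, 10]
  [21, 1, -2, 24, 16]
  [1, -19, -17, 4, -4]
Answer: row 0 of C^⊗3 = [14, -6, -9, 17, 9]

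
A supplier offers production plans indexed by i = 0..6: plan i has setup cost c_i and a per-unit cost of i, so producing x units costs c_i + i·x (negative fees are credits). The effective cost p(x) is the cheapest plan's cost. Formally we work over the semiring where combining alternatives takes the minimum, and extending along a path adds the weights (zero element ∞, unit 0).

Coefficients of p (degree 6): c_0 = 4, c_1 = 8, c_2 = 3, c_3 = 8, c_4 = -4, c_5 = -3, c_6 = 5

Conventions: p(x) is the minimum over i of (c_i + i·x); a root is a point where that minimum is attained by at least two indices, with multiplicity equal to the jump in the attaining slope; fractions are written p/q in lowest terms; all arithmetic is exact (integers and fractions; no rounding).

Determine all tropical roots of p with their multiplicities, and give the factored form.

hull edge (i=0, c=4) to (i=4, c=-4): slope -2, span 4
hull edge (i=4, c=-4) to (i=5, c=-3): slope 1, span 1
hull edge (i=5, c=-3) to (i=6, c=5): slope 8, span 1
Factored form: p(x) = 5 ⊗ (x ⊕ (-8)) ⊗ (x ⊕ (-1)) ⊗ (x ⊕ 2) ⊗ (x ⊕ 2) ⊗ (x ⊕ 2) ⊗ (x ⊕ 2)
Answer: roots = -8 (mult 1), -1 (mult 1), 2 (mult 4)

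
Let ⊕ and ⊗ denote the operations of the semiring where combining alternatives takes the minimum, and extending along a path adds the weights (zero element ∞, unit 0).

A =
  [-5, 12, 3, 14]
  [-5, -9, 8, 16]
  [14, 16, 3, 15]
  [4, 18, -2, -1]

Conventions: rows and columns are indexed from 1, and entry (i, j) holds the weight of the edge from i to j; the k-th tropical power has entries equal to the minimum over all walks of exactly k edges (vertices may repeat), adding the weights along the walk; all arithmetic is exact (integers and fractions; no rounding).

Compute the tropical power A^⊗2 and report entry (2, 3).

A^⊗2:
  [-10, 3, -2, 9]
  [-14, -18, -2, 7]
  [9, 7, 6, 14]
  [-1, 9, -3, -2]
Key observation: the optimum is the walk 2->1->3, with weight (-5) + 3 = -2.
Optimal value attained by: walk 2->1->3.
Answer: (A^⊗2)[2][3] = -2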